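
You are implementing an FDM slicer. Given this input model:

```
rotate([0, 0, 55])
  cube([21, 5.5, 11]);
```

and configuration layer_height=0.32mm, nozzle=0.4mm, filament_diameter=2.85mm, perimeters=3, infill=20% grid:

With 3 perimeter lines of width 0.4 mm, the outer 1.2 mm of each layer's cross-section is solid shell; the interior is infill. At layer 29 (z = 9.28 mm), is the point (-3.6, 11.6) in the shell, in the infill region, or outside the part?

outside

At z = 9.28 mm: the cube is present — its section is the full 21×5.5 rectangle; (rotated 55° about Z; rotation is an isometry so areas/perimeters/island counts are preserved). Overall, the cross-section is a single solid region. Undo the 55° rotation: the query point maps to (7.437, 9.602) in the un-rotated model frame. The nearest boundary edge runs (21.00, 5.50)→(0.00, 5.50); distance from the point to it = 4.10 mm. The point is not inside any of the regions above, so it lies outside the cross-section (4.10 mm from the nearest boundary).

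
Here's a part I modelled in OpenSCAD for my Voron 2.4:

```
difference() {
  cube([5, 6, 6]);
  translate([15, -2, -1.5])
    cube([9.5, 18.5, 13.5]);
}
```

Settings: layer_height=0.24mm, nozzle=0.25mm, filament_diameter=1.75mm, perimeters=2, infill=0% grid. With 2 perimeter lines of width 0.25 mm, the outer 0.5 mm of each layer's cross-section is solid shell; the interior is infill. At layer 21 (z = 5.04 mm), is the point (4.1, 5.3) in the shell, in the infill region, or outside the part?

infill

At z = 5.04 mm: the 5×6 cube contributes its full rectangle; the cube at (15, -2) (footprint 9.5×18.5) is included at this height; Taking the first minus the rest: starting from the 5×6 cube, the 9.5×18.5 cube at (15, -2) misses the remaining region (no effect) — 1 connected region. Overall, the cross-section is a single solid region. The nearest boundary edge runs (0.00, 6.00)→(5.00, 6.00); distance from the point to it = 0.70 mm. The point is inside the cross-section and 0.70 mm from the nearest boundary — more than the 0.5 mm shell width (2 × 0.25), so it's in the infill interior.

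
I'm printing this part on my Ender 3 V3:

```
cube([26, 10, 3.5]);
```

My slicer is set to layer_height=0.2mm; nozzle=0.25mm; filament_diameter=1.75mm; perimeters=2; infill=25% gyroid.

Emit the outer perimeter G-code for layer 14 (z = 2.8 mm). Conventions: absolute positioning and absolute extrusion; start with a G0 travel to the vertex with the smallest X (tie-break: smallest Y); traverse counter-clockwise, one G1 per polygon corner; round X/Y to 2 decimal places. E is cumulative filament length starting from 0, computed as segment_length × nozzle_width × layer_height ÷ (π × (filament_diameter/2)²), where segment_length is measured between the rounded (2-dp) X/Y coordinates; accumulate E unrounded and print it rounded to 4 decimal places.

At z = 2.8 mm: the cube (footprint 26×10) is included at this height. The outline is a single polygon with 4 vertices. Extrusion per mm of travel: 0.25 × 0.2 / (π × 0.875²) = 0.020788. Accumulating E over each segment gives final E = 1.4967.

G0 X0.00 Y0.00 Z2.80
G1 X26.00 Y0.00 E0.5405
G1 X26.00 Y10.00 E0.7484
G1 X0.00 Y10.00 E1.2888
G1 X0.00 Y0.00 E1.4967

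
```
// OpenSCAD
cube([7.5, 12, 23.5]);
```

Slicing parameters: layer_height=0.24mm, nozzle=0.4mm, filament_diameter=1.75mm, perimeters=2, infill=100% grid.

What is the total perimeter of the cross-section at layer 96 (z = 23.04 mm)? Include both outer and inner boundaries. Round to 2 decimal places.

At z = 23.04 mm: the cube (footprint 7.5×12) is included at this height (perimeter 39.00 mm). Overall, the cross-section is a single solid region. Total boundary length (outer) = 39.00 mm.

39.00 mm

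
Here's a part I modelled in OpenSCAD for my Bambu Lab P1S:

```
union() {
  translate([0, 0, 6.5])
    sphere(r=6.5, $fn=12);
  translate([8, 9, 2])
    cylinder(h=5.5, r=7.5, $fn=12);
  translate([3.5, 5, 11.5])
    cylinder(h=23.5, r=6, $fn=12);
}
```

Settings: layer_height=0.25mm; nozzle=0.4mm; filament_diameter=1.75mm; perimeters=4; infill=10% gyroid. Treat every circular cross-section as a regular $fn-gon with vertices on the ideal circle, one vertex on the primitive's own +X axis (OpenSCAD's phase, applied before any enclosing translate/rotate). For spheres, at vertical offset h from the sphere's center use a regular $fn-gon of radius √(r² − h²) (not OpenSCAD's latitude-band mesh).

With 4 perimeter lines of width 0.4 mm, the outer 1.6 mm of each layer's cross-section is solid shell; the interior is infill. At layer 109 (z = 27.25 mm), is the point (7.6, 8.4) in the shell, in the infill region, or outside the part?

shell

At z = 27.25 mm: the sphere is absent (|z−center|=20.750 > r=6.5); the cylinder at (8, 9) does not reach this height (z outside [2, 7.5]); the r=6 cylinder at (3.5, 5) gives a regular 12-gon of circumradius 6 (constant along its height); Taking the union: only the r=6 cylinder at (3.5, 5) is present, so the union is just that shape — 1 connected region. Overall, the cross-section is a single solid region. The nearest boundary edge runs (8.70, 8.00)→(6.50, 10.20); distance from the point to it = 0.49 mm. The point is inside the cross-section, 0.49 mm from the nearest boundary — within the 1.6 mm shell band (4 × 0.4).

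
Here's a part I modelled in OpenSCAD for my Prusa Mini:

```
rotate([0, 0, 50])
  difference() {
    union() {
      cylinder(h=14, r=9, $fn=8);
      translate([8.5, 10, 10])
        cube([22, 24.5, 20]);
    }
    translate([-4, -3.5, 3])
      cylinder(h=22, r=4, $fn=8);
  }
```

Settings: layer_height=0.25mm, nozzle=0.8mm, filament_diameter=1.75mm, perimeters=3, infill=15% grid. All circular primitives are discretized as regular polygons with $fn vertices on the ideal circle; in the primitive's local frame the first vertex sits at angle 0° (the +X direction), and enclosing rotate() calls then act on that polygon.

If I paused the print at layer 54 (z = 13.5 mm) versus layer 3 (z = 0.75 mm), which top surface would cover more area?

Layer 54 (z = 13.5): the r=9 cylinder gives a regular 8-gon of circumradius 9 (constant along its height) (area = (8/2)·9.000²·sin(360°/8) = 229.10 mm²); the 22×24.5 cube at (8.5, 10) contributes its full rectangle (area 539.00 mm²); Merging all regions: the 2 present regions are separate (no shared area or edge), so areas and boundary lengths simply add and each stays a separate island — area = 768.10 mm²; the cylinder at (-4, -3.5): section is a regular 8-gon, circumradius r=4 (area = (8/2)·4.000²·sin(360°/8) = 45.25 mm²); After the difference (first − rest): starting from the result so far (768.10 mm²), the r=4 cylinder at (-4, -3.5) partially overlaps it — only the 43.43 mm² overlap (of its 45.25 mm²) is removed, clipping the outline — area = 724.67 mm²; (whole slice rotated 50° about Z — lengths, areas and connectivity unchanged). So its area = 724.67 mm². Layer 3 (z = 0.75): the r=9 cylinder gives a regular 8-gon of circumradius 9 (constant along its height) (area = (8/2)·9.000²·sin(360°/8) = 229.10 mm²); the cube at (8.5, 10) does not reach this height (z outside [10, 30]); Combining (union): only the r=9 cylinder is present, so the union is just that shape — area = 229.10 mm²; the cylinder at (-4, -3.5) is not intersected at this z (z outside [3, 25]); Taking the first minus the rest: none of the subtracted shapes is present at this height, so that combined region is unchanged — area = 229.10 mm²; (whole slice rotated 50° about Z — lengths, areas and connectivity unchanged). So its area = 229.10 mm². Layer 54 is larger (724.67 vs 229.10 mm²).

layer 54 (z = 13.5 mm)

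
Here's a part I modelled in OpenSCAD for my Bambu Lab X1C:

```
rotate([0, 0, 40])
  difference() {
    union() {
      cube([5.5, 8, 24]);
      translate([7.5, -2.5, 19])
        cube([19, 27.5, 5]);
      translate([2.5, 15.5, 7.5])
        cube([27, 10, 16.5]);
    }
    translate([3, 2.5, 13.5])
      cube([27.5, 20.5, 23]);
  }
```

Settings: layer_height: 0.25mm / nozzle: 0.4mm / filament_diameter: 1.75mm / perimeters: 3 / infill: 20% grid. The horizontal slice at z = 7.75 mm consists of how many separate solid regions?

2

At z = 7.75 mm: the 5.5×8 cube contributes its full rectangle; the cube at (7.5, -2.5) does not reach this height (z outside [19, 24]); the cube at (2.5, 15.5) is present — its section is the full 27×10 rectangle; Taking the union: the 2 present regions are separate (no shared area or edge), so areas and boundary lengths simply add and each stays a separate island — 2 connected regions; the cube at (3, 2.5) is not intersected at this z (z outside [13.5, 36.5]); After the difference (first − rest): none of the subtracted shapes is present at this height, so the result so far is unchanged — 2 connected regions; (whole slice rotated 40° about Z — lengths, areas and connectivity unchanged). The result has 2 disconnected regions.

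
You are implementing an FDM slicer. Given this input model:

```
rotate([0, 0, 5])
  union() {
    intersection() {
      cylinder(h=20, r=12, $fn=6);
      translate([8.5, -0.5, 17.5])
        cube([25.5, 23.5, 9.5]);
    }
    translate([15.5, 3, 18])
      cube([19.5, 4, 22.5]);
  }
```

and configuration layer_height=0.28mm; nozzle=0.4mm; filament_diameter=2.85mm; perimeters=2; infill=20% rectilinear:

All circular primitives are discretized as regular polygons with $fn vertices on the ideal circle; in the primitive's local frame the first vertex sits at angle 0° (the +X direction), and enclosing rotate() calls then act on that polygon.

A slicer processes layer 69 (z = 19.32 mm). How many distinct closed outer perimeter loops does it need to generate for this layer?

2

At z = 19.32 mm: the r=12 cylinder gives a regular 6-gon of circumradius 12 (constant along its height); the cube at (8.5, -0.5) (footprint 25.5×23.5) is included at this height; Keeping only the common overlap: the 25.5×23.5 cube at (8.5, -0.5) partially overlaps the r=12 cylinder; clipping to the common part keeps 12.29 mm² — 1 connected region; the cube at (15.5, 3) is present — its section is the full 19.5×4 rectangle; Combining (union): the 2 present regions are separate (no shared area or edge), so areas and boundary lengths simply add and each stays a separate island — 2 connected regions; (rotated 5° about Z; rotation is an isometry so areas/perimeters/island counts are preserved). The result has 2 disconnected regions.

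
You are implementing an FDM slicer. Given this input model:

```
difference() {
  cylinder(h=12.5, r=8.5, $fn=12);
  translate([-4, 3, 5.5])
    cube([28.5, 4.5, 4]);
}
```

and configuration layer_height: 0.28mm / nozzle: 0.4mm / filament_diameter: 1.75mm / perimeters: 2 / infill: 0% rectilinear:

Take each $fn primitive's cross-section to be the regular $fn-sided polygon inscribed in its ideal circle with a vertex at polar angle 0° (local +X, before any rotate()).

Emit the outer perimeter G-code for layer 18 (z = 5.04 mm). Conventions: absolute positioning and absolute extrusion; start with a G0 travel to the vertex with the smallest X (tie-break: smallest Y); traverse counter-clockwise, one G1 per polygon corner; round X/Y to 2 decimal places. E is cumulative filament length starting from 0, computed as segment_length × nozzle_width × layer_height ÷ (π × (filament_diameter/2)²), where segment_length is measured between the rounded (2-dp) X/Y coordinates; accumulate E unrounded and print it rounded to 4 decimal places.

G0 X-8.50 Y0.00 Z5.04
G1 X-7.36 Y-4.25 E0.2049
G1 X-4.25 Y-7.36 E0.4097
G1 X0.00 Y-8.50 E0.6146
G1 X4.25 Y-7.36 E0.8195
G1 X7.36 Y-4.25 E1.0243
G1 X8.50 Y0.00 E1.2292
G1 X7.36 Y4.25 E1.4341
G1 X4.25 Y7.36 E1.6389
G1 X0.00 Y8.50 E1.8438
G1 X-4.25 Y7.36 E2.0487
G1 X-7.36 Y4.25 E2.2535
G1 X-8.50 Y0.00 E2.4583

At z = 5.04 mm: the cylinder: section is a regular 12-gon, circumradius r=8.5; the cube at (-4, 3) is not intersected at this z (z outside [5.5, 9.5]); Subtracting the remaining from the first: none of the subtracted shapes is present at this height, so the r=8.5 cylinder is unchanged — 1 connected region. The outline is a single polygon with 12 vertices. Extrusion per mm of travel: 0.4 × 0.28 / (π × 0.875²) = 0.046564. Accumulating E over each segment gives final E = 2.4583.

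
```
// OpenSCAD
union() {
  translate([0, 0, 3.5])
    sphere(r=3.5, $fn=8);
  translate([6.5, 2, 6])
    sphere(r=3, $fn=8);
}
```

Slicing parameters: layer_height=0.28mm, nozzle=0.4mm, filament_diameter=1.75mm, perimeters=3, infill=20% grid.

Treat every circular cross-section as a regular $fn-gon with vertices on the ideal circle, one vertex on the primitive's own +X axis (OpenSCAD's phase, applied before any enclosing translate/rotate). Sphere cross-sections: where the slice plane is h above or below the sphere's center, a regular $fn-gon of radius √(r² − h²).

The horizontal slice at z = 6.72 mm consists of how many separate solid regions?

At z = 6.72 mm: the r=3.5 sphere contributes a regular 8-gon of circumradius √(3.5²−3.22²) = 1.372; the r=3 sphere at (6.5, 2) slices to a regular 8-gon of circumradius 2.912 (√(r²−h²) with h=0.72 from center); Taking the union: the 2 present regions are separate (no shared area or edge), so areas and boundary lengths simply add and each stays a separate island — 2 connected regions. The result has 2 disconnected regions.

2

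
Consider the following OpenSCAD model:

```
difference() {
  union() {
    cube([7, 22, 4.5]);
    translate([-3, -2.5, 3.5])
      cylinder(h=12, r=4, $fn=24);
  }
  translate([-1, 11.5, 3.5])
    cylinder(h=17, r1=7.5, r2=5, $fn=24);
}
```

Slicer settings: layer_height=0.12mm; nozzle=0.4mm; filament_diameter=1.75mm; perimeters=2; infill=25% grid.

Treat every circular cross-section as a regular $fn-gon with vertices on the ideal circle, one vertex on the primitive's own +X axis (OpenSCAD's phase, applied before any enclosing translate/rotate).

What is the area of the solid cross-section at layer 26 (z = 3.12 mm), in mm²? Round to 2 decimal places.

154.00 mm²

At z = 3.12 mm: the cube (footprint 7×22) is included at this height (area 154.00 mm²); the cylinder at (-3, -2.5) is not intersected at this z (z outside [3.5, 15.5]); Taking the union: only the 7×22 cube is present, so the union is just that shape — area = 154.00 mm²; the cone at (-1, 11.5) is absent (z outside [3.5, 20.5]); Taking the first minus the rest: none of the subtracted shapes is present at this height, so the result so far is unchanged — area = 154.00 mm². Overall, the cross-section is a single solid region. Net area = 154.00 mm².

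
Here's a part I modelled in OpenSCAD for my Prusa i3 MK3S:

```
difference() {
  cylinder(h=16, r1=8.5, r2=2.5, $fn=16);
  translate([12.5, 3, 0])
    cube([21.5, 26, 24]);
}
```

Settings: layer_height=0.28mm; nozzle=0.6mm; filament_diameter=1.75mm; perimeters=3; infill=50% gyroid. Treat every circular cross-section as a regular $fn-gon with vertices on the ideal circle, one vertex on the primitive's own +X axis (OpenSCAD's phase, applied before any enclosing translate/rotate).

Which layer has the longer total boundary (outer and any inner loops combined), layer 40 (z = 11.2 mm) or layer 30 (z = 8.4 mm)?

Layer 40 (z = 11.2): the cone contributes a regular 16-gon of circumradius 4.300 (interpolated between r1=8.5 and r2=2.5 at t=0.700) (perimeter = 2·16·4.300·sin(180°/16) = 26.84 mm); the cube at (12.5, 3) is present — its section is the full 21.5×26 rectangle (perimeter 95.00 mm); Subtracting the remaining from the first: starting from the cone, the 21.5×26 cube at (12.5, 3) misses the remaining region (no effect) — boundary = 26.84 mm. So its perimeter = 26.84 mm. Layer 30 (z = 8.4): the cone contributes a regular 16-gon of circumradius 5.350 (interpolated between r1=8.5 and r2=2.5 at t=0.525) (perimeter = 2·16·5.350·sin(180°/16) = 33.40 mm); the 21.5×26 cube at (12.5, 3) contributes its full rectangle (perimeter 95.00 mm); After the difference (first − rest): starting from the cone, the 21.5×26 cube at (12.5, 3) misses the remaining region (no effect) — boundary = 33.40 mm. So its perimeter = 33.40 mm. Layer 30 is larger (33.40 vs 26.84 mm).

layer 30 (z = 8.4 mm)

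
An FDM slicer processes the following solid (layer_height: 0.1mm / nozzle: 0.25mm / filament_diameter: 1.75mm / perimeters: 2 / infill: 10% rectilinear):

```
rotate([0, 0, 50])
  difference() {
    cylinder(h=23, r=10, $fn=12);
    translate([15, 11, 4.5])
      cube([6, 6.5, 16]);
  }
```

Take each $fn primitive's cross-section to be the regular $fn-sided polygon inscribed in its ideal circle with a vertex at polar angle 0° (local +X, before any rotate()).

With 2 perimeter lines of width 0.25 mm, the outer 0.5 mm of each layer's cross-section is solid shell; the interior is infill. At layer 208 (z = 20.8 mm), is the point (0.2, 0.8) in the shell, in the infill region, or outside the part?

At z = 20.8 mm: the cylinder: section is a regular 12-gon, circumradius r=10; the cube at (15, 11) is absent (z outside [4.5, 20.5]); Taking the first minus the rest: none of the subtracted shapes is present at this height, so the r=10 cylinder is unchanged — 1 connected region; (whole slice rotated 50° about Z — lengths, areas and connectivity unchanged). Overall, the cross-section is a single solid region. Undo the 50° rotation: the query point maps to (0.741, 0.361) in the un-rotated model frame. The nearest boundary edge runs (10.00, 0.00)→(8.66, 5.00); distance from the point to it = 8.85 mm. The point is inside the cross-section and 8.85 mm from the nearest boundary — more than the 0.5 mm shell width (2 × 0.25), so it's in the infill interior.

infill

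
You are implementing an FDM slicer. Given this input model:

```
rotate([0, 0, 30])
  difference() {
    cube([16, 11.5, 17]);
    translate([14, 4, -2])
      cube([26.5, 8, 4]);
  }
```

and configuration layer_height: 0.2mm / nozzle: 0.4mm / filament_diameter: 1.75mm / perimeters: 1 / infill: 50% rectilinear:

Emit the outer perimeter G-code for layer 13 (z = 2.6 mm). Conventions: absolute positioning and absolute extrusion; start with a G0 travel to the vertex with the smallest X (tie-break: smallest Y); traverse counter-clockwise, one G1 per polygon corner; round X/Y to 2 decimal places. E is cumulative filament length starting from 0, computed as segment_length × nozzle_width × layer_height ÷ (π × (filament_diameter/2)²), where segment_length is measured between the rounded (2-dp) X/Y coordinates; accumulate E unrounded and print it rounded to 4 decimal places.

At z = 2.6 mm: the 16×11.5 cube contributes its full rectangle; the cube at (14, 4) is not intersected at this z (z outside [-2, 2]); After the difference (first − rest): none of the subtracted shapes is present at this height, so the 16×11.5 cube is unchanged — 1 connected region; (rotated 30° about Z; rotation is an isometry so areas/perimeters/island counts are preserved). The outline is a single polygon with 4 vertices. Extrusion per mm of travel: 0.4 × 0.2 / (π × 0.875²) = 0.033260. Accumulating E over each segment gives final E = 1.8296.

G0 X-5.75 Y9.96 Z2.60
G1 X0.00 Y0.00 E0.3825
G1 X13.86 Y8.00 E0.9148
G1 X8.11 Y17.96 E1.2973
G1 X-5.75 Y9.96 E1.8296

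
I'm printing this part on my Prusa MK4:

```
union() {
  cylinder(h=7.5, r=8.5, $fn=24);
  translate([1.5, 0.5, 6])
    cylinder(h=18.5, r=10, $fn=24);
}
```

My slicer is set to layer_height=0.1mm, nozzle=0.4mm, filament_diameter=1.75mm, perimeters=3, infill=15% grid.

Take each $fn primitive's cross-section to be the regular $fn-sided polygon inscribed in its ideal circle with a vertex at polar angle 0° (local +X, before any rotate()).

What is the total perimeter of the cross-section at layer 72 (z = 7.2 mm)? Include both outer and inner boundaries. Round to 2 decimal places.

At z = 7.2 mm: the r=8.5 cylinder gives a regular 24-gon of circumradius 8.5 (constant along its height) (perimeter = 2·24·8.500·sin(180°/24) = 53.25 mm); the r=10 cylinder at (1.5, 0.5) gives a regular 24-gon of circumradius 10 (constant along its height) (perimeter = 2·24·10.000·sin(180°/24) = 62.65 mm); Taking the union: the regions partially overlap (shared area 224.01 mm²), so the edge portions inside another operand are dropped and the merged outline is re-measured after clipping — boundary = 62.70 mm. Overall, the cross-section is a single solid region. Total boundary length (outer) = 62.70 mm.

62.70 mm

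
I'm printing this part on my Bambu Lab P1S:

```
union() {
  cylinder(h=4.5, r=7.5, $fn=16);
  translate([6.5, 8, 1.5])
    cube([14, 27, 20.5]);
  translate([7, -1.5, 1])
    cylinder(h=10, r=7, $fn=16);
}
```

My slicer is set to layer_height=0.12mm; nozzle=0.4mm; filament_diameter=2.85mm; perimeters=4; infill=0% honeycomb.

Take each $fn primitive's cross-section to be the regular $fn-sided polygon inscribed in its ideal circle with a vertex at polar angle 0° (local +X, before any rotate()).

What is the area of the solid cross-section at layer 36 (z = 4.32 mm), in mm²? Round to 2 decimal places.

637.37 mm²

At z = 4.32 mm: the cylinder: section is a regular 16-gon, circumradius r=7.5 (area = (16/2)·7.500²·sin(360°/16) = 172.21 mm²); the cube at (6.5, 8) (footprint 14×27) is included at this height (area 378.00 mm²); the cylinder at (7, -1.5): section is a regular 16-gon, circumradius r=7 (area = (16/2)·7.000²·sin(360°/16) = 150.01 mm²); Taking the union: the regions partially overlap — summed areas 700.22 mm² minus the doubly-counted overlap 62.85 mm² gives 637.37 mm² — area = 637.37 mm². Overall, the cross-section has 2 separate islands. Net area = 637.37 mm².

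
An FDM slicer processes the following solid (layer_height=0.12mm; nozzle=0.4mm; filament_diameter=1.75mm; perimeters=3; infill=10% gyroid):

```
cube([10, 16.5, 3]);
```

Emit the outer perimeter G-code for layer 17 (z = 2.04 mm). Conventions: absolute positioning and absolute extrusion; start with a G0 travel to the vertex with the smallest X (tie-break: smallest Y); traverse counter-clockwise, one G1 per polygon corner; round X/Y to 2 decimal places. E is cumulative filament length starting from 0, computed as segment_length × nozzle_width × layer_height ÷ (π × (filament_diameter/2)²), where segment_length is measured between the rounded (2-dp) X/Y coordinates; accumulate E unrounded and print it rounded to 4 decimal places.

At z = 2.04 mm: the 10×16.5 cube contributes its full rectangle. The outline is a single polygon with 4 vertices. Extrusion per mm of travel: 0.4 × 0.12 / (π × 0.875²) = 0.019956. Accumulating E over each segment gives final E = 1.0577.

G0 X0.00 Y0.00 Z2.04
G1 X10.00 Y0.00 E0.1996
G1 X10.00 Y16.50 E0.5288
G1 X0.00 Y16.50 E0.7284
G1 X0.00 Y0.00 E1.0577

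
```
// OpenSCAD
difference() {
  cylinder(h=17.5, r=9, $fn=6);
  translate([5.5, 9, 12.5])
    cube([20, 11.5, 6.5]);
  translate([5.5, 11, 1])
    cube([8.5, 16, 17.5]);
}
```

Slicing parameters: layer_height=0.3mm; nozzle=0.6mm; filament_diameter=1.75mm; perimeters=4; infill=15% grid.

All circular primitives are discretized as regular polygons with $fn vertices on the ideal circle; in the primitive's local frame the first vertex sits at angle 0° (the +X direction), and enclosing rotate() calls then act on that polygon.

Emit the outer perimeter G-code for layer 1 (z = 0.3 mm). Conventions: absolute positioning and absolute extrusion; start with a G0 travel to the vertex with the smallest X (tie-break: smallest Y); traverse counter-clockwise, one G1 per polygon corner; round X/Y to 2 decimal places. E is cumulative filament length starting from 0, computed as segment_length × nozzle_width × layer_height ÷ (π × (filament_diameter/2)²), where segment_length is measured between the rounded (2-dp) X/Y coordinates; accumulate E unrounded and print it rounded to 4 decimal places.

At z = 0.3 mm: the r=9 cylinder contributes a regular 6-gon of circumradius 9; the cube at (5.5, 9) is not intersected at this z (z outside [12.5, 19]); the cube at (5.5, 11) is absent (z outside [1, 18.5]); Taking the first minus the rest: none of the subtracted shapes is present at this height, so the r=9 cylinder is unchanged — 1 connected region. The outline is a single polygon with 6 vertices. Extrusion per mm of travel: 0.6 × 0.3 / (π × 0.875²) = 0.074835. Accumulating E over each segment gives final E = 4.0400.

G0 X-9.00 Y0.00 Z0.30
G1 X-4.50 Y-7.79 E0.6732
G1 X4.50 Y-7.79 E1.3468
G1 X9.00 Y0.00 E2.0200
G1 X4.50 Y7.79 E2.6932
G1 X-4.50 Y7.79 E3.3668
G1 X-9.00 Y0.00 E4.0400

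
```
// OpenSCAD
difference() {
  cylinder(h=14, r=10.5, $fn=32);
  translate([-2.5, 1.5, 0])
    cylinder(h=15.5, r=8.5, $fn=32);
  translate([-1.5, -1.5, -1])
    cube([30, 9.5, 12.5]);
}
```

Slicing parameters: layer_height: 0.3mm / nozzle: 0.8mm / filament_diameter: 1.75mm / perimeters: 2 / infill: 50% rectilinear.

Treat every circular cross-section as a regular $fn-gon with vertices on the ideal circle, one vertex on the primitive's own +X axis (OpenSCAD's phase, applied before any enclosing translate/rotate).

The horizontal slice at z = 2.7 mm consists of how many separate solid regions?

At z = 2.7 mm: the r=10.5 cylinder contributes a regular 32-gon of circumradius 10.5; the r=8.5 cylinder at (-2.5, 1.5) gives a regular 32-gon of circumradius 8.5 (constant along its height); the cube at (-1.5, -1.5) (footprint 30×9.5) is included at this height; Subtracting the remaining from the first: starting from the r=10.5 cylinder, the r=8.5 cylinder at (-2.5, 1.5) partially overlaps it — only the 216.20 mm² overlap (of its 225.52 mm²) is removed, clipping the outline; the 30×9.5 cube at (-1.5, -1.5) partially overlaps it — only the 40.12 mm² overlap (of its 285.00 mm²) is removed, clipping the outline — 2 connected regions. The result has 2 disconnected regions.

2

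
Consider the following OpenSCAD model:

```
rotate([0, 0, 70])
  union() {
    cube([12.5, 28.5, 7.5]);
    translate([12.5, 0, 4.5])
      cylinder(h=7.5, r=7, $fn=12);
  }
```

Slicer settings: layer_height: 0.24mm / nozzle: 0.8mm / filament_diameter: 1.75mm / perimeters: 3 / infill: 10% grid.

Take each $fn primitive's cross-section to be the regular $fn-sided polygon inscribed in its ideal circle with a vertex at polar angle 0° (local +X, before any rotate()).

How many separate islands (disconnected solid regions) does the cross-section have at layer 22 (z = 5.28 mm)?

1

At z = 5.28 mm: the cube (footprint 12.5×28.5) is included at this height; the cylinder at (12.5, 0): section is a regular 12-gon, circumradius r=7; Combining (union): the regions partially overlap (shared area 36.75 mm²), so overlapping operands fuse into one piece — 1 connected region; (whole slice rotated 70° about Z — lengths, areas and connectivity unchanged). Overall, the cross-section is a single solid region. Island count = 1.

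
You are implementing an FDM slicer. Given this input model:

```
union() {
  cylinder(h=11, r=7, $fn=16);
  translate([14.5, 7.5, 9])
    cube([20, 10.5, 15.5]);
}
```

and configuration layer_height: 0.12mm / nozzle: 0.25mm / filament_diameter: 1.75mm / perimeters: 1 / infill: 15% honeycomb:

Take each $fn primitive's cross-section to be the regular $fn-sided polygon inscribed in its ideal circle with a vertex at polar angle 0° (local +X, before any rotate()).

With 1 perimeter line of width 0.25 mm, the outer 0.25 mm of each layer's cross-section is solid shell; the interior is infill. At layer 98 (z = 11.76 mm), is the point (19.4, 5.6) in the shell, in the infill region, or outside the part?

outside

At z = 11.76 mm: the cylinder does not reach this height (z outside [0, 11]); the cube at (14.5, 7.5) is present — its section is the full 20×10.5 rectangle; Combining (union): only the 20×10.5 cube at (14.5, 7.5) is present, so the union is just that shape — 1 connected region. Overall, the cross-section is a single solid region. The nearest boundary edge runs (14.50, 7.50)→(34.50, 7.50); distance from the point to it = 1.90 mm. The point is not inside any of the regions above, so it lies outside the cross-section (1.90 mm from the nearest boundary).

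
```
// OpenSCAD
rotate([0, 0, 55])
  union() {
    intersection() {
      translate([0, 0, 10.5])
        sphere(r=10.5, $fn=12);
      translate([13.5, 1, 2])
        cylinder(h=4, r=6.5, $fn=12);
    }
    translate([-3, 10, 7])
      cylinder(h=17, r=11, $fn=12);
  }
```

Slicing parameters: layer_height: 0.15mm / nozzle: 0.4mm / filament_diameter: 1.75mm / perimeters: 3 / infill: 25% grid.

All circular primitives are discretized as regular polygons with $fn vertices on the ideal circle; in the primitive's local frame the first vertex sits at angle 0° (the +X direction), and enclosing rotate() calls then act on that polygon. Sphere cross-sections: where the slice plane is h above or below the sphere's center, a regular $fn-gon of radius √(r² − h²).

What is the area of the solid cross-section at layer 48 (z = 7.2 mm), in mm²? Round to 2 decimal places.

At z = 7.2 mm: the sphere: section is a regular 12-gon, circumradius = √(r²−h²) = √(10.5²−3.3²) = 9.968 (area = (12/2)·9.968²·sin(360°/12) = 298.08 mm²); the cylinder at (13.5, 1) does not reach this height (z outside [2, 6]); After intersecting: at least one operand is absent at this height, so nothing remains; the cylinder at (-3, 10): section is a regular 12-gon, circumradius r=11 (area = (12/2)·11.000²·sin(360°/12) = 363.00 mm²); Merging all regions: only the r=11 cylinder at (-3, 10) is present, so the union is just that shape — area = 363.00 mm²; (whole slice rotated 55° about Z — lengths, areas and connectivity unchanged). Overall, the cross-section is a single solid region. Net area = 363.00 mm².

363.00 mm²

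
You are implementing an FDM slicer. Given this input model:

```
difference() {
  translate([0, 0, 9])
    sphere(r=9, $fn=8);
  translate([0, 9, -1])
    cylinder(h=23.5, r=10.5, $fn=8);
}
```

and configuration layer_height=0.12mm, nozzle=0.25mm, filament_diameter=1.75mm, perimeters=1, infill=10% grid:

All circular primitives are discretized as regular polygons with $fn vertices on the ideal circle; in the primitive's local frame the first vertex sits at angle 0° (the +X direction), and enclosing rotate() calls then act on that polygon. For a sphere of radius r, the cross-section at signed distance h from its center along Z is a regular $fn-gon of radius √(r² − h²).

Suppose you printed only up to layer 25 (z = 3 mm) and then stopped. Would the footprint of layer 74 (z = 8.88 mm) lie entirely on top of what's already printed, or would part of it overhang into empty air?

part overhangs

Compare the two slices. At z = 3: the r=9 sphere contributes a regular 8-gon of circumradius √(9²−6²) = 6.708 (area = (8/2)·6.708²·sin(360°/8) = 127.28 mm²); the cylinder at (0, 9): section is a regular 8-gon, circumradius r=10.5 (area = (8/2)·10.500²·sin(360°/8) = 311.83 mm²); Subtracting the remaining from the first: starting from the r=9 sphere (127.28 mm²), the r=10.5 cylinder at (0, 9) partially overlaps it — only the 65.70 mm² overlap (of its 311.83 mm²) is removed, clipping the outline — area = 61.58 mm². At z = 8.88: the r=9 sphere slices to a regular 8-gon of circumradius 8.999 (√(r²−h²) with h=0.12 from center) (area = (8/2)·8.999²·sin(360°/8) = 229.06 mm²); the cylinder at (0, 9): section is a regular 8-gon, circumradius r=10.5 (area = (8/2)·10.500²·sin(360°/8) = 311.83 mm²); Taking the first minus the rest: starting from the r=9 sphere (229.06 mm²), the r=10.5 cylinder at (0, 9) partially overlaps it — only the 109.01 mm² overlap (of its 311.83 mm²) is removed, clipping the outline — area = 120.05 mm². Checking containment: at z = 8.88 the cross-section extends beyond the z = 3 cross-section by about 58.47 mm².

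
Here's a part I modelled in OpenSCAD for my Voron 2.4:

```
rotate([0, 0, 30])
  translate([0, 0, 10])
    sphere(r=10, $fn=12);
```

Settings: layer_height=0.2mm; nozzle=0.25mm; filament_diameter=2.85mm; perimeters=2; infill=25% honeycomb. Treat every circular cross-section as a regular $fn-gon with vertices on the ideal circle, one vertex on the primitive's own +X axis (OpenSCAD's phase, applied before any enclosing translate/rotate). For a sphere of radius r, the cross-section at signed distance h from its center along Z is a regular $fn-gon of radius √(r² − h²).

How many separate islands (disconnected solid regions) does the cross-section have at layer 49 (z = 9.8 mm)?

At z = 9.8 mm: the sphere: section is a regular 12-gon, circumradius = √(r²−h²) = √(10²−0.2²) = 9.998; (whole slice rotated 30° about Z — lengths, areas and connectivity unchanged). Overall, the cross-section is a single solid region. Island count = 1.

1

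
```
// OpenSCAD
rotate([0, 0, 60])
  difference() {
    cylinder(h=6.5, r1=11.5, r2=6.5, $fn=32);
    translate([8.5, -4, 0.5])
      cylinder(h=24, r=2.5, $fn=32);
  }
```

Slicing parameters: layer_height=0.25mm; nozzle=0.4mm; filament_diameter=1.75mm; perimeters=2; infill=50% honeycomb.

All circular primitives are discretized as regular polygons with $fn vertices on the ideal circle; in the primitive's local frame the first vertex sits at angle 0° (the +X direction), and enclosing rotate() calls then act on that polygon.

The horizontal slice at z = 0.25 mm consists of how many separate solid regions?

1

At z = 0.25 mm: the cone (r1=11.5→r2=6.5) has section circumradius 11.308 here — a regular 32-gon; the cylinder at (8.5, -4) is absent (z outside [0.5, 24.5]); Taking the first minus the rest: none of the subtracted shapes is present at this height, so the cone is unchanged — 1 connected region; (rotated 60° about Z; rotation is an isometry so areas/perimeters/island counts are preserved). The result has 1 disconnected region.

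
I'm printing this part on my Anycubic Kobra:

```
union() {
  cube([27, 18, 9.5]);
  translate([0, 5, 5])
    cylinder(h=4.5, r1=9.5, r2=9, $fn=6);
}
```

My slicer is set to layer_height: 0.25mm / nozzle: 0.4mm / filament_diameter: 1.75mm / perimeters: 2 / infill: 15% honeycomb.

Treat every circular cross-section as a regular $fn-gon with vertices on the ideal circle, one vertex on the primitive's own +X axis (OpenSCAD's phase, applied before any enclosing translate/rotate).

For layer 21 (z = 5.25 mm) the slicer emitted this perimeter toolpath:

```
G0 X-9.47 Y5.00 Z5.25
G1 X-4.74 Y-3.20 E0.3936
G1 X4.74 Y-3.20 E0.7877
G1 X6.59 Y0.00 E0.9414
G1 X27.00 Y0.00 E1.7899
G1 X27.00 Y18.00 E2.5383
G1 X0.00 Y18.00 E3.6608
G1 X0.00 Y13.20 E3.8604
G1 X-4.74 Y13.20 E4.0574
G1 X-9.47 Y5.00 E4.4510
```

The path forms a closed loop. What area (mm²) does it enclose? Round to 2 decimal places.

620.65 mm²

Apply the shoelace formula to the sequence of (X, Y) vertices; enclosed area = 620.65 mm².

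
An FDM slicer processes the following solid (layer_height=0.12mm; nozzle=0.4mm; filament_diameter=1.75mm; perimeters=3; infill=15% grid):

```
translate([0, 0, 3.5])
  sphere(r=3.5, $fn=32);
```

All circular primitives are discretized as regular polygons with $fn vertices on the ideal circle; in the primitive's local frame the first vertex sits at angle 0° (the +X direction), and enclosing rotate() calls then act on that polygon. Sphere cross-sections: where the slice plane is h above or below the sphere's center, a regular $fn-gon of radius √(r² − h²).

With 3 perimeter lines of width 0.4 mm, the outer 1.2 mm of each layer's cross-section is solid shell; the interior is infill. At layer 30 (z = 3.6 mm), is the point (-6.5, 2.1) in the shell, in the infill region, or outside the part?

At z = 3.6 mm: the r=3.5 sphere slices to a regular 32-gon of circumradius 3.499 (√(r²−h²) with h=0.1 from center). Overall, the cross-section is a single solid region. The nearest boundary edge runs (-3.23, 1.34)→(-3.43, 0.68); distance from the point to it = 3.35 mm. The point is not inside any of the regions above, so it lies outside the cross-section (3.35 mm from the nearest boundary).

outside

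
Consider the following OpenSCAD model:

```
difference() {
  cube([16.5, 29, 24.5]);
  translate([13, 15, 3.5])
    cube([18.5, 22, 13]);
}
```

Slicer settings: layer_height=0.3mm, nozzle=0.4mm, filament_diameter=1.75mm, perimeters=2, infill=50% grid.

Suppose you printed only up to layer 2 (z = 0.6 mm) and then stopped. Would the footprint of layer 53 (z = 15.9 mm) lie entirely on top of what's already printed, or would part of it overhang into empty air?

Compare the two slices. At z = 0.6: the 16.5×29 cube contributes its full rectangle (area 478.50 mm²); the cube at (13, 15) is absent (z outside [3.5, 16.5]); Taking the first minus the rest: none of the subtracted shapes is present at this height, so the 16.5×29 cube is unchanged — area = 478.50 mm². At z = 15.9: the cube is present — its section is the full 16.5×29 rectangle (area 478.50 mm²); the cube at (13, 15) (footprint 18.5×22) is included at this height (area 407.00 mm²); After the difference (first − rest): starting from the 16.5×29 cube (478.50 mm²), the 18.5×22 cube at (13, 15) partially overlaps it — only the 49.00 mm² overlap (of its 407.00 mm²) is removed, clipping the outline — area = 429.50 mm². Checking containment: the cross-section at z = 15.9 is a subset of the cross-section at z = 0.6.

entirely on top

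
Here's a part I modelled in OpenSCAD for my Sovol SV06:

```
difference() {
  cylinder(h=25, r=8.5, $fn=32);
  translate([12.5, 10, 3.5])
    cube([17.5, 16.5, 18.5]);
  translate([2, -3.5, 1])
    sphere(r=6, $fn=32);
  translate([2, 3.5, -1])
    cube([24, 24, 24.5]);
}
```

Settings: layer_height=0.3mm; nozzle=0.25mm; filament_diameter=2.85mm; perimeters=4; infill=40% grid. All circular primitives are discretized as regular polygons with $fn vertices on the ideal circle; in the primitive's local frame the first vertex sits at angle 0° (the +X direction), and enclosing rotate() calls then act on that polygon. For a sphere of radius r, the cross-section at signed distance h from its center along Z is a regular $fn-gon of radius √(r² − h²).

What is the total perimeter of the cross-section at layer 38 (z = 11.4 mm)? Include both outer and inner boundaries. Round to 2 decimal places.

56.08 mm

At z = 11.4 mm: the r=8.5 cylinder gives a regular 32-gon of circumradius 8.5 (constant along its height) (perimeter = 2·32·8.500·sin(180°/32) = 53.32 mm); the cube at (12.5, 10) (footprint 17.5×16.5) is included at this height (perimeter 68.00 mm); the sphere at (2, -3.5) is not intersected at this z (|z−center|=10.400 > r=6); the cube at (2, 3.5) is present — its section is the full 24×24 rectangle (perimeter 96.00 mm); Taking the first minus the rest: starting from the r=8.5 cylinder, the 17.5×16.5 cube at (12.5, 10) misses the remaining region (no effect); the 24×24 cube at (2, 3.5) partially overlaps it — only the 17.80 mm² overlap (of its 576.00 mm²) is removed, clipping the outline — boundary = 56.08 mm. Overall, the cross-section is a single solid region. Total boundary length (outer) = 56.08 mm.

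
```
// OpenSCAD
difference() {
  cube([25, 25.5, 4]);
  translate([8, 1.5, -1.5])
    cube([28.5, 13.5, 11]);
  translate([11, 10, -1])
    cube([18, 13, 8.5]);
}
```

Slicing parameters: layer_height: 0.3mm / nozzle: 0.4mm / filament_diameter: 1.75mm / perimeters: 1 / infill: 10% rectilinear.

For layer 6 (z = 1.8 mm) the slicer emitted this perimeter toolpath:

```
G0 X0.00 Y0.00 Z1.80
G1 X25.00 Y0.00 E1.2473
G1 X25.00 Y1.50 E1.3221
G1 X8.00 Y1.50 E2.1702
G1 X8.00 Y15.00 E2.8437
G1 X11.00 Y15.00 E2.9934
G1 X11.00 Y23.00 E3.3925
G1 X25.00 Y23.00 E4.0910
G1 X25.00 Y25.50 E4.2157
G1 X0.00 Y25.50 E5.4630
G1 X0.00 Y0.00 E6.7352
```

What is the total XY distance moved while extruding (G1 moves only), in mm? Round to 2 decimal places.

135.00 mm

Sum the Euclidean lengths of each G1 segment: total = 135.00 mm.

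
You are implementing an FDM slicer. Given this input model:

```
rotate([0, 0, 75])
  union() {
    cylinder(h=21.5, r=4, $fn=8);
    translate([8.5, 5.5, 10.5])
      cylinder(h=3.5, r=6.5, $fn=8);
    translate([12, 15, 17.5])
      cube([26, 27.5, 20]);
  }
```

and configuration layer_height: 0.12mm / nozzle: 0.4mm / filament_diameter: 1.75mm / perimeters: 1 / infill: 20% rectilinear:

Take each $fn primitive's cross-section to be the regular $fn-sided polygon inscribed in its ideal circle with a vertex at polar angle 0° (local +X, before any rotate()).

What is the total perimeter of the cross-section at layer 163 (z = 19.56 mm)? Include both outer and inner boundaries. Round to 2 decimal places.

At z = 19.56 mm: the r=4 cylinder gives a regular 8-gon of circumradius 4 (constant along its height) (perimeter = 2·8·4.000·sin(180°/8) = 24.49 mm); the cylinder at (8.5, 5.5) does not reach this height (z outside [10.5, 14]); the 26×27.5 cube at (12, 15) contributes its full rectangle (perimeter 107.00 mm); Taking the union: the 2 present regions are separate (no shared area or edge), so areas and boundary lengths simply add and each stays a separate island — boundary = 131.49 mm; (whole slice rotated 75° about Z — lengths, areas and connectivity unchanged). Overall, the cross-section has 2 separate islands. Total boundary length (outer) = 131.49 mm.

131.49 mm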